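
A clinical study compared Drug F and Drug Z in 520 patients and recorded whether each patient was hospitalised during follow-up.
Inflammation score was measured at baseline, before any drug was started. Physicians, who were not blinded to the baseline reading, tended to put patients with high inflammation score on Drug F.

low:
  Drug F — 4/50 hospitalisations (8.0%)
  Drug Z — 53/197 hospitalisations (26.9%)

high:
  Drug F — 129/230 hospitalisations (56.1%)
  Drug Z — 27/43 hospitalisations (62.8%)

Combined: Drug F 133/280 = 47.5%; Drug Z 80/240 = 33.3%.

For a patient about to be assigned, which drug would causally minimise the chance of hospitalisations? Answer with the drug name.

Inflammation score differs across drugs for reasons unrelated to any effect of the drug itself, and it separately predicts the outcome — a classic confounder. We must compare within inflammation score levels.
Within each level — low: 8.0% vs 26.9%; high: 56.1% vs 62.8% — Drug F is lower every time.

Drug F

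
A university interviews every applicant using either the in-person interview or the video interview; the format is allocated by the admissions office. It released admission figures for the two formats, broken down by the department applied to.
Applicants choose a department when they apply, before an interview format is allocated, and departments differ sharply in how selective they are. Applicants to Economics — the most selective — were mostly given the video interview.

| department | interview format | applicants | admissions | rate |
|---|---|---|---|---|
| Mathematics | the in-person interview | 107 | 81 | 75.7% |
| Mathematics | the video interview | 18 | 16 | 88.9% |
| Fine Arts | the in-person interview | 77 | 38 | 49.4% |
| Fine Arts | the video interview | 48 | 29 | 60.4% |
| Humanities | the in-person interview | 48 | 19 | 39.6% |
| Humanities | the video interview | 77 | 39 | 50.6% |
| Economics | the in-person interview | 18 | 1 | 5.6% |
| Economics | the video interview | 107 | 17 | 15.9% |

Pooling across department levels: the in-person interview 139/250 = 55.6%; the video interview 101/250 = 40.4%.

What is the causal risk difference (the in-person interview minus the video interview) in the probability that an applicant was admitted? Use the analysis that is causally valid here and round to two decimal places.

Here department is a common cause — it drives both which interview format a case falls under and the outcome. The crude comparison mixes populations; the stratum-specific rates are the causally relevant ones.
Adjusting over the population distribution of department: 0.250·(0.757−0.889) + 0.250·(0.494−0.604) + 0.250·(0.396−0.506) + 0.250·(0.056−0.159) = -0.114.

-0.11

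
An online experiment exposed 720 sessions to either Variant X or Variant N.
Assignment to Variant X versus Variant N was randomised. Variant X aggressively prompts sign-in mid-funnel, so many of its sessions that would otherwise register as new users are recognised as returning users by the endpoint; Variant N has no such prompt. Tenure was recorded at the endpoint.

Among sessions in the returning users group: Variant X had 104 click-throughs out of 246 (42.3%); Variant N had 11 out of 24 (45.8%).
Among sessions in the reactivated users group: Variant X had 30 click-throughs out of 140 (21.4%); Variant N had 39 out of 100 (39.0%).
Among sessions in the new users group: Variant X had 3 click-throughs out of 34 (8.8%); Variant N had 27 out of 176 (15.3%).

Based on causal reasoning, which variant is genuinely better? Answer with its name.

User tenure is recorded after the variant and is itself shifted by it — it sits on the causal path from variant to outcome. Conditioning on a mediator would strip out part of the effect we want; the pooled comparison gives the total causal effect.
Pooled: Variant X 32.6% vs Variant N 25.7%; Variant X is higher overall.

Variant X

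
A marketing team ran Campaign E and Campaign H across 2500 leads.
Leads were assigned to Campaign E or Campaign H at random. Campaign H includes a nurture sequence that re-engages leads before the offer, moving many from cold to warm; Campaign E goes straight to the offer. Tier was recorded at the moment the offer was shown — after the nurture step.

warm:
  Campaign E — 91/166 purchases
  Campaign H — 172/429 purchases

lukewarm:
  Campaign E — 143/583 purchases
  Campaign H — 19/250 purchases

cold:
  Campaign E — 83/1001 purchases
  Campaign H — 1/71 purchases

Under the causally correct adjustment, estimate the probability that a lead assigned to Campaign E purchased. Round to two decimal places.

Engagement tier is downstream of the campaign. One should not condition on a consequence of treatment, so the overall rates are the right comparison.
So P(outcome | do(Campaign E)) is just the pooled rate for Campaign E: 317/1750 = 0.181.

0.18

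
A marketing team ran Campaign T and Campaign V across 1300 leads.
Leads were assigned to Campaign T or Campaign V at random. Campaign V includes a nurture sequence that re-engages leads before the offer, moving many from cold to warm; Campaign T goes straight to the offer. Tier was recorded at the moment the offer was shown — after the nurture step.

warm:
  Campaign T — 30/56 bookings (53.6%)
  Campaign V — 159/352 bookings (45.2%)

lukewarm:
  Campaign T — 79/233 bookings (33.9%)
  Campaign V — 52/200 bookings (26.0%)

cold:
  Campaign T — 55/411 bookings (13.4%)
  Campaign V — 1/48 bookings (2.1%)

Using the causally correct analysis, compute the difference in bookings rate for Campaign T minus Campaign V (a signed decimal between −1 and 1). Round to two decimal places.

-0.12

Engagement tier here is a post-treatment variable shaped by the campaign; conditioning on it would introduce bias rather than remove it. The overall comparison is the causal one.
The causal difference is the pooled difference: 0.234 − 0.353 = -0.119.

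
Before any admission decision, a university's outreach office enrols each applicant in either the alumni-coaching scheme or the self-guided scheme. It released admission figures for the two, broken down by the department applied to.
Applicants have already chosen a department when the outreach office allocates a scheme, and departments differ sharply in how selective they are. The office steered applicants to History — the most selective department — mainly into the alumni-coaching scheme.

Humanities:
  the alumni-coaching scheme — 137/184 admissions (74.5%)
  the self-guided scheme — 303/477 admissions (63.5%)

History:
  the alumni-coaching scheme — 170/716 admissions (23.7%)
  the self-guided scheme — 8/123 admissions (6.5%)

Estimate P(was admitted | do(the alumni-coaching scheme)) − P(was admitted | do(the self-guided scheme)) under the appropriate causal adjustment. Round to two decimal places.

+0.14

Department satisfies the back-door criterion: it is not a descendant of the outreach scheme, and it blocks the spurious path from outreach scheme to outcome. Adjusting for it (i.e., using the within-department rates) gives the causal effect.
Adjusting over the population distribution of department: 0.441·(0.745−0.635) + 0.559·(0.237−0.065) = +0.145.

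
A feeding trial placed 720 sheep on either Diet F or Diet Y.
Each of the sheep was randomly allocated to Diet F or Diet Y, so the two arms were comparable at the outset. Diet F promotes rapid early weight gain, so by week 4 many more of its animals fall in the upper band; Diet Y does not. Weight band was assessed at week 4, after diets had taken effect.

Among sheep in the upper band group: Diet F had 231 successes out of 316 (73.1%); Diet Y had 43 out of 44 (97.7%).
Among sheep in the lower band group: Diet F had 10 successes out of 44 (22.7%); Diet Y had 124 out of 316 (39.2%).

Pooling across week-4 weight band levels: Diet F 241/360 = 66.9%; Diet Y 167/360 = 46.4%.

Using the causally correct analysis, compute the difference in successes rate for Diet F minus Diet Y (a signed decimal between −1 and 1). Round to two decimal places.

The stratified and pooled comparisons disagree (Diet Y wins within each week-4 weight band; Diet F wins overall), so the answer turns on the causal role of week-4 weight band.
The distribution of week-4 weight band is itself part of what the diet does — it is an intermediate outcome. Holding it fixed would remove that part of the effect; the total effect is the pooled difference.
The causal difference is the pooled difference: 0.669 − 0.464 = +0.206.

+0.21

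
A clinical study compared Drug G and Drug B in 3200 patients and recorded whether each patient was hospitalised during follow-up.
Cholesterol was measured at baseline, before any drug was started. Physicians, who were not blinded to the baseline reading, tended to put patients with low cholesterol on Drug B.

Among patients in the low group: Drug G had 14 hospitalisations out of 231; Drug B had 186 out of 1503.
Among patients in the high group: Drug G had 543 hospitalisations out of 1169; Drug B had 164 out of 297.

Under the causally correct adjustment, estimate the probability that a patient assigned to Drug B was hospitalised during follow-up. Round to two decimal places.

0.32

Here cholesterol is a common cause — it drives both which drug a case falls under and the outcome. The crude comparison mixes populations; the stratum-specific rates are the causally relevant ones.
Standardising Drug B to the population cholesterol mix: 0.542·186/1503 + 0.458·164/297 = 0.320.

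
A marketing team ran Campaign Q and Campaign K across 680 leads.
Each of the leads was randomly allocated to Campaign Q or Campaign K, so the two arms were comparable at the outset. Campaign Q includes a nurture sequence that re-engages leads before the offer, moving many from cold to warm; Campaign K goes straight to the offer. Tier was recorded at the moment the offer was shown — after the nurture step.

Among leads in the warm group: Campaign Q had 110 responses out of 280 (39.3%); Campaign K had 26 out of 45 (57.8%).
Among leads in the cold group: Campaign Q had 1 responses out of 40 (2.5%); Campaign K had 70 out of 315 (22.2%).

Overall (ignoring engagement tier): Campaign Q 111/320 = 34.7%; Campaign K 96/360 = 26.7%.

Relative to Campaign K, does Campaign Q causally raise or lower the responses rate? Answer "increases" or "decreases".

increases

Campaign K is higher inside every engagement tier stratum but Campaign Q is higher in aggregate. Whether to stratify depends on how engagement tier relates to the campaign.
Stratifying would compare campaigns among leads the campaigns themselves sorted into engagement tier groups — a form of selection on an intermediate. The unconditioned pooled rates give the total causal effect.
Pooled: Campaign Q 34.7% vs Campaign K 26.7%; Campaign Q is higher overall.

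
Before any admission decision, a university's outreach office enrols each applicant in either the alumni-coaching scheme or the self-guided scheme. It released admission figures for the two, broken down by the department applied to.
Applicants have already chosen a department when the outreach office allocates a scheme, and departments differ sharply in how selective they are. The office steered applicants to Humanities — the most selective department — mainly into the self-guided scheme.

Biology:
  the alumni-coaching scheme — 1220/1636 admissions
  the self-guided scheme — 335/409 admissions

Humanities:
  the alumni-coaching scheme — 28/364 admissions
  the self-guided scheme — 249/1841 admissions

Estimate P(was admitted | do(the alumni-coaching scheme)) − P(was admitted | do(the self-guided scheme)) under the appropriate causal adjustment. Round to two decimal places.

-0.07

Department satisfies the back-door criterion: it is not a descendant of the outreach scheme, and it blocks the spurious path from outreach scheme to outcome. Adjusting for it (i.e., using the within-department rates) gives the causal effect.
Adjusting over the population distribution of department: 0.481·(0.746−0.819) + 0.519·(0.077−0.135) = -0.066.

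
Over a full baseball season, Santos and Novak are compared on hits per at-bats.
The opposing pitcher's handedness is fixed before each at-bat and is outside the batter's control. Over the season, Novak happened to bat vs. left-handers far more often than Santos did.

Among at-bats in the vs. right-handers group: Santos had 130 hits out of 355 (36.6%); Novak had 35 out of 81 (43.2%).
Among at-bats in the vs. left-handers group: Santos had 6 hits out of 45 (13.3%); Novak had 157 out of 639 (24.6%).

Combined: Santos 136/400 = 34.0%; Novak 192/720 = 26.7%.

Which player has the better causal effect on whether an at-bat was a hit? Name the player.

Nothing the player does changes pitcher handedness; the imbalance is an allocation artefact. With pitcher handedness also predicting the outcome, the pooled figure is confounded, and the within-stratum comparison is the causal one.
Within each level — vs. right-handers: 36.6% vs 43.2%; vs. left-handers: 13.3% vs 24.6% — Novak is higher every time.

Novak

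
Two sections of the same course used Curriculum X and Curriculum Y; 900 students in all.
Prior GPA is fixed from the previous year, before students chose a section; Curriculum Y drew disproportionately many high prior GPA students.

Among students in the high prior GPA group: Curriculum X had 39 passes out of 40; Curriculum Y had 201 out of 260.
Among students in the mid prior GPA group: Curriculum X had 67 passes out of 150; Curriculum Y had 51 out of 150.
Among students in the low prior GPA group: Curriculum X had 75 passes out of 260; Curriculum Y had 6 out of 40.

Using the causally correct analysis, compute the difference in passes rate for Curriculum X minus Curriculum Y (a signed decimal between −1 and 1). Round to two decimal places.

+0.15

The stratified and pooled comparisons disagree (Curriculum X wins within each prior GPA band; Curriculum Y wins overall), so the answer turns on the causal role of prior GPA band.
Nothing the teaching method does changes prior GPA band; the imbalance is an allocation artefact. With prior GPA band also predicting the outcome, the pooled figure is confounded, and the within-stratum comparison is the causal one.
Adjusting over the population distribution of prior GPA band: 0.333·(0.975−0.773) + 0.333·(0.447−0.340) + 0.333·(0.288−0.150) = +0.149.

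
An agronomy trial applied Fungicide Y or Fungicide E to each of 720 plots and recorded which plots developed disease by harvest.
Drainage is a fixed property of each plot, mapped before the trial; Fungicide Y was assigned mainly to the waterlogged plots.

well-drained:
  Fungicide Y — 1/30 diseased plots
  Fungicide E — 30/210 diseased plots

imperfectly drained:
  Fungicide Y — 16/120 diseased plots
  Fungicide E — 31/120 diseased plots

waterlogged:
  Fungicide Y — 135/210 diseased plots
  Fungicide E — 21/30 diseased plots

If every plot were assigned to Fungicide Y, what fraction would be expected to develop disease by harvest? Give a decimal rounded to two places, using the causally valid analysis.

The stratified and pooled comparisons disagree (Fungicide Y wins within each field drainage; Fungicide E wins overall), so the answer turns on the causal role of field drainage.
Field drainage satisfies the back-door criterion: it is not a descendant of the fungicide, and it blocks the spurious path from fungicide to outcome. Adjusting for it (i.e., using the within-field drainage rates) gives the causal effect.
Standardising Fungicide Y to the population field drainage mix: 0.333·1/30 + 0.333·16/120 + 0.333·135/210 = 0.270.

0.27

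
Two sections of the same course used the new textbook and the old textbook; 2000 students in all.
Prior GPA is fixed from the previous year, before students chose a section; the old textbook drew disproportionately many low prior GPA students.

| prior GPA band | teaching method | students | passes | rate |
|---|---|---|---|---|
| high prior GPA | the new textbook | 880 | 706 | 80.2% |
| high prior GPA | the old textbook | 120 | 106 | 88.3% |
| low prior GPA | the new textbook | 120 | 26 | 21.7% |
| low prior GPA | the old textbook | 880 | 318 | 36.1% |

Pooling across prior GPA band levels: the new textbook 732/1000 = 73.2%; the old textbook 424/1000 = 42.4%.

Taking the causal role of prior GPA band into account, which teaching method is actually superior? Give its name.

Nothing the teaching method does changes prior GPA band; the imbalance is an allocation artefact. With prior GPA band also predicting the outcome, the pooled figure is confounded, and the within-stratum comparison is the causal one.
Within each level — high prior GPA: 80.2% vs 88.3%; low prior GPA: 21.7% vs 36.1% — the old textbook is higher every time.

the old textbook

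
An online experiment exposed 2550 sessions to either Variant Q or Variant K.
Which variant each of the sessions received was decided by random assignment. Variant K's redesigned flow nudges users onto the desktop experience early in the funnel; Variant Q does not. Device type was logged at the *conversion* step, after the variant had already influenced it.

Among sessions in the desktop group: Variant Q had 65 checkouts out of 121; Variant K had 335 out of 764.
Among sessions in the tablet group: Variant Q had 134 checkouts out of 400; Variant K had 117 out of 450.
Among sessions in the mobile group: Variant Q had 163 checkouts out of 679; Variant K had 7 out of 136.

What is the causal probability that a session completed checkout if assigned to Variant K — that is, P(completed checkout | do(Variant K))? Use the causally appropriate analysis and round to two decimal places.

Variant Q is higher inside every device type stratum but Variant K is higher in aggregate. Whether to stratify depends on how device type relates to the variant.
Device type here is a post-treatment variable shaped by the variant; conditioning on it would introduce bias rather than remove it. The overall comparison is the causal one.
So P(outcome | do(Variant K)) is just the pooled rate for Variant K: 459/1350 = 0.340.

0.34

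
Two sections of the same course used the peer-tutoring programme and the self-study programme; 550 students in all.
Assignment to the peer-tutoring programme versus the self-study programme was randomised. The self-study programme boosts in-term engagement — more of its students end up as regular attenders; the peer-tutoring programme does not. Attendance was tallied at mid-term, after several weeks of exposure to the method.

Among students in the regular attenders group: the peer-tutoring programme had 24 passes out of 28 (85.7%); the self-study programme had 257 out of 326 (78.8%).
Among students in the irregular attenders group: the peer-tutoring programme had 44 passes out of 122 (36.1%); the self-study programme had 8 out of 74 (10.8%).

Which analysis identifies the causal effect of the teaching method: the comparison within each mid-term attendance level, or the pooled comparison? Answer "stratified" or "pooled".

pooled

Within every mid-term attendance level the peer-tutoring programme has the higher rate, yet pooled the self-study programme does — Simpson's reversal.
Because the teaching method influences mid-term attendance, mid-term attendance is a post-treatment mediator, not a confounder. Stratifying on it would bias the estimate; the causal effect is the crude pooled difference.
Pooled: the peer-tutoring programme 45.3% vs the self-study programme 66.2%; the self-study programme is higher overall.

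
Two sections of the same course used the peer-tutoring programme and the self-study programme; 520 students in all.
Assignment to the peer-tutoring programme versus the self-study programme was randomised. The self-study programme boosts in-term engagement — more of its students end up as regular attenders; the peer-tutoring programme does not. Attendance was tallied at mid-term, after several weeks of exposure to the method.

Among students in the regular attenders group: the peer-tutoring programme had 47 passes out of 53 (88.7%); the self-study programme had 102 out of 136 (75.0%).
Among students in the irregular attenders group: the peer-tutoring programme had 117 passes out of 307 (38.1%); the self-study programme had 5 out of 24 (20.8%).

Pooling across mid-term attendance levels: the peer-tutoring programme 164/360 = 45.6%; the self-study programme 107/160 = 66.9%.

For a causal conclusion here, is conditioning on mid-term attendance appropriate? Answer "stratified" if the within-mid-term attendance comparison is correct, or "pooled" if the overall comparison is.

Mid-term attendance is downstream of the teaching method. One should not condition on a consequence of treatment, so the overall rates are the right comparison.
Pooled: the peer-tutoring programme 45.6% vs the self-study programme 66.9%; the self-study programme is higher overall.

pooled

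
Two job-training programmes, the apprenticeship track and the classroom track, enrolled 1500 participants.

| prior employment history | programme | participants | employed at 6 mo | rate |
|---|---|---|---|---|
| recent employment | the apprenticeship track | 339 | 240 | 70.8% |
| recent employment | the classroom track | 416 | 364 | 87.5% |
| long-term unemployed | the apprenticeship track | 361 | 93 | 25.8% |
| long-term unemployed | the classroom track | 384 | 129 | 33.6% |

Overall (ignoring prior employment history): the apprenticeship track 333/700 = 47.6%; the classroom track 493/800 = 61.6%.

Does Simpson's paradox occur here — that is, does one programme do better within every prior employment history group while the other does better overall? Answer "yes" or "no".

Within each prior employment history level (recent employment 70.8% vs 87.5%; long-term unemployed 25.8% vs 33.6%), the classroom track has the higher rate every time. Pooled: 47.6% vs 61.6% — the classroom track has the higher rate overall. They agree.

no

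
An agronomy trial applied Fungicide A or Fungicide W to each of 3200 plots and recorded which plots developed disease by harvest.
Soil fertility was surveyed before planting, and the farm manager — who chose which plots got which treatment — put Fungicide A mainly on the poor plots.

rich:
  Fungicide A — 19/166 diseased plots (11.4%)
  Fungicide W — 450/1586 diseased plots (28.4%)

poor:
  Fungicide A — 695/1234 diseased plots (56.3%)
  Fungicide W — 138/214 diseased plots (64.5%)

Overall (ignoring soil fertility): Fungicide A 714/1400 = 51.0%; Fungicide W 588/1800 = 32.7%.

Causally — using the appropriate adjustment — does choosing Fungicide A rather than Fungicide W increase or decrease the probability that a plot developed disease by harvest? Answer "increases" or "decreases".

The imbalance in soil fertility arose from how plots were allocated, not from anything the fungicide did; and soil fertility independently affects the outcome. The pooled gap is confounded — condition on soil fertility.
Within each level — rich: 11.4% vs 28.4%; poor: 56.3% vs 64.5% — Fungicide A is lower every time.

decreases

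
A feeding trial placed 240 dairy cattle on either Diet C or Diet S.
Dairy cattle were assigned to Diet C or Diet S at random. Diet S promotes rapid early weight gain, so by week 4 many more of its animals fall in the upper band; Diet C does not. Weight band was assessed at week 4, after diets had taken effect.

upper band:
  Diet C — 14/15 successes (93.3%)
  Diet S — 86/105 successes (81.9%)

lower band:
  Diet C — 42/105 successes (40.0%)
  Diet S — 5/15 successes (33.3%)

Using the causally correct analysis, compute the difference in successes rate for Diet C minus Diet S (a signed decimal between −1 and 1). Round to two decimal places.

-0.29

Week-4 weight band is downstream of the diet. One should not condition on a consequence of treatment, so the overall rates are the right comparison.
The causal difference is the pooled difference: 0.467 − 0.758 = -0.292.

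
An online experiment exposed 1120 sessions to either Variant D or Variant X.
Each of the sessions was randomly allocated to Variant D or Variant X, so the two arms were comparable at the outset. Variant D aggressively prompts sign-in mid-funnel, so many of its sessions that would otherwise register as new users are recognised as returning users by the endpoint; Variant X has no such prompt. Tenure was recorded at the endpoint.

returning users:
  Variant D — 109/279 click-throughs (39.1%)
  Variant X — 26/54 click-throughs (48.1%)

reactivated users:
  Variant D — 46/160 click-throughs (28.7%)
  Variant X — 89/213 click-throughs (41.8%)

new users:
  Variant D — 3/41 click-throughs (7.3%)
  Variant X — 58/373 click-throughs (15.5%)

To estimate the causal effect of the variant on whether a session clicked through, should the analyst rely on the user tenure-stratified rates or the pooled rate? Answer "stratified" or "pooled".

Variant X is higher inside every user tenure stratum but Variant D is higher in aggregate. Whether to stratify depends on how user tenure relates to the variant.
User tenure is downstream of the variant. One should not condition on a consequence of treatment, so the overall rates are the right comparison.
Pooled: Variant D 32.9% vs Variant X 27.0%; Variant D is higher overall.

pooled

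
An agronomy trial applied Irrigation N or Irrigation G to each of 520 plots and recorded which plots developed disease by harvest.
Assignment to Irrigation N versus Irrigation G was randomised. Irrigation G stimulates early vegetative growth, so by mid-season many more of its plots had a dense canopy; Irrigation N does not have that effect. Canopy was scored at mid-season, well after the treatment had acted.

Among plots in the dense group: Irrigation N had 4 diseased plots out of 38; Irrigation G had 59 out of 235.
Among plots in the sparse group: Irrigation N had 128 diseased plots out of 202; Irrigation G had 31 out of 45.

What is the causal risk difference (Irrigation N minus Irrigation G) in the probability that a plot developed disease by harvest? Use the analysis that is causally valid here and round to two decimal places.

Irrigation N is lower inside every mid-season canopy stratum but Irrigation G is lower in aggregate. Whether to stratify depends on how mid-season canopy relates to the irrigation.
Mid-season canopy lies on the pathway irrigation → mid-season canopy → outcome, so adjusting for it blocks the indirect effect. For the total causal effect of irrigation, use the unadjusted pooled rates.
The causal difference is the pooled difference: 0.550 − 0.321 = +0.229.

+0.23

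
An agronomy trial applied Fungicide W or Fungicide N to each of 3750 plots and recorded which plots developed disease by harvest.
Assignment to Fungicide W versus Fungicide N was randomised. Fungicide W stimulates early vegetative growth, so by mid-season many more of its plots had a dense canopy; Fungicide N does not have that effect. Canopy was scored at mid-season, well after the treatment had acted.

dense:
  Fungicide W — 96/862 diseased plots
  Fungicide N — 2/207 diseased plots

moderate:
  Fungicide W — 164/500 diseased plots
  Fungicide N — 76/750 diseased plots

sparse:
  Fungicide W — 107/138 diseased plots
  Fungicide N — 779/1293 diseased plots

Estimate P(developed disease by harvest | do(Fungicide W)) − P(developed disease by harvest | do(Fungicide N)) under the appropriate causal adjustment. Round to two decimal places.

Mid-season canopy is recorded after the fungicide and is itself shifted by it — it sits on the causal path from fungicide to outcome. Conditioning on a mediator would strip out part of the effect we want; the pooled comparison gives the total causal effect.
The causal difference is the pooled difference: 0.245 − 0.381 = -0.136.

-0.14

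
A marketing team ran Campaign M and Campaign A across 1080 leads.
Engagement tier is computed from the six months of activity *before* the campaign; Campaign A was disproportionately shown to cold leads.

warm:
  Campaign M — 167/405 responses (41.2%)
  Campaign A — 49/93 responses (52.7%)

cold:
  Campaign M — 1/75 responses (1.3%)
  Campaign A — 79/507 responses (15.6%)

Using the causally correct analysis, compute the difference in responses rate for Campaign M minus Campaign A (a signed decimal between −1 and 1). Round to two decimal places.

-0.13

Within every engagement tier level Campaign A has the higher rate, yet pooled Campaign M does — Simpson's reversal.
Engagement tier differs across campaigns for reasons unrelated to any effect of the campaign itself, and it separately predicts the outcome — a classic confounder. We must compare within engagement tier levels.
Adjusting over the population distribution of engagement tier: 0.461·(0.412−0.527) + 0.539·(0.013−0.156) = -0.130.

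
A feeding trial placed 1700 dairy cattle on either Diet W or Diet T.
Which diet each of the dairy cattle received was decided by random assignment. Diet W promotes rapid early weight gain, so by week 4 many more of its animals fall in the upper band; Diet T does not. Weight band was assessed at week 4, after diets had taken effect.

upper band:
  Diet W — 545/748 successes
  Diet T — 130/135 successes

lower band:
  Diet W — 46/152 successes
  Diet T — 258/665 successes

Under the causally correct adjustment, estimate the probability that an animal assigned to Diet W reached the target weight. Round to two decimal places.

Within every week-4 weight band level Diet T has the higher rate, yet pooled Diet W does — Simpson's reversal.
Because the diet influences week-4 weight band, week-4 weight band is a post-treatment mediator, not a confounder. Stratifying on it would bias the estimate; the causal effect is the crude pooled difference.
So P(outcome | do(Diet W)) is just the pooled rate for Diet W: 591/900 = 0.657.

0.66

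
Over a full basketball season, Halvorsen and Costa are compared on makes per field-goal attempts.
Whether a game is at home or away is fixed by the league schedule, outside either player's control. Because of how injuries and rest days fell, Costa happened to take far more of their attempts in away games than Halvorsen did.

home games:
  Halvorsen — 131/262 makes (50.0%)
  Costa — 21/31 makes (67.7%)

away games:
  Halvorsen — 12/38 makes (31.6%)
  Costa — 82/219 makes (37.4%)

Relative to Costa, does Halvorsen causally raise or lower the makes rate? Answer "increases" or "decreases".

The imbalance in game venue arose from how field-goal attempts were allocated, not from anything the player did; and game venue independently affects the outcome. The pooled gap is confounded — condition on game venue.
Within each level — home games: 50.0% vs 67.7%; away games: 31.6% vs 37.4% — Costa is higher every time.

decreases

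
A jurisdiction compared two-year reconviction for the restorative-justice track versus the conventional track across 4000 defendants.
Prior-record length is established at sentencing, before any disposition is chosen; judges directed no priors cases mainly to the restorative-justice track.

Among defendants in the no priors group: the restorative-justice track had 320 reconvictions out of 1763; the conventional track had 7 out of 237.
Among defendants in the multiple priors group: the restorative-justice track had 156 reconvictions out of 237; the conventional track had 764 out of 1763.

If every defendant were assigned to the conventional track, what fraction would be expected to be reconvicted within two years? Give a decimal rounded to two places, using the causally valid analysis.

the conventional track is lower inside every prior-record length stratum but the restorative-justice track is lower in aggregate. Whether to stratify depends on how prior-record length relates to the disposition.
Here prior-record length is a common cause — it drives both which disposition a case falls under and the outcome. The crude comparison mixes populations; the stratum-specific rates are the causally relevant ones.
Standardising the conventional track to the population prior-record length mix: 0.500·7/237 + 0.500·764/1763 = 0.231.

0.23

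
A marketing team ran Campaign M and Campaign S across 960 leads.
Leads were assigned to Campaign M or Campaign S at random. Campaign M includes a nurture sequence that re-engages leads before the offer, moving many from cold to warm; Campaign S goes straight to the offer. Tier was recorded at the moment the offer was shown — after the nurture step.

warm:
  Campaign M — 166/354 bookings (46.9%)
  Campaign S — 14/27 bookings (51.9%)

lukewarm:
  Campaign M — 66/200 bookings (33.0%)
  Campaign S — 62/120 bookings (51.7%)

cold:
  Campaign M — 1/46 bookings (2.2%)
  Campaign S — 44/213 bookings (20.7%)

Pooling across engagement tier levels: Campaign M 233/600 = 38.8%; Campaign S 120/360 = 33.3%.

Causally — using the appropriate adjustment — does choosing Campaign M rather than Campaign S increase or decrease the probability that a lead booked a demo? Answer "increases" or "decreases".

increases

Stratifying would compare campaigns among leads the campaigns themselves sorted into engagement tier groups — a form of selection on an intermediate. The unconditioned pooled rates give the total causal effect.
Pooled: Campaign M 38.8% vs Campaign S 33.3%; Campaign M is higher overall.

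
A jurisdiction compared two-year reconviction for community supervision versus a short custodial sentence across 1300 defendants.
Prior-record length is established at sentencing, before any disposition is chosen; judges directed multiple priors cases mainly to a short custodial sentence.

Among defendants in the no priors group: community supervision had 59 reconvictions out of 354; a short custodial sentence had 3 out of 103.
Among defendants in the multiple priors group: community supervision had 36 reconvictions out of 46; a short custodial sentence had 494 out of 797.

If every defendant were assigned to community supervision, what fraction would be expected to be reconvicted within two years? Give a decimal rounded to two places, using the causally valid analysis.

a short custodial sentence is lower inside every prior-record length stratum but community supervision is lower in aggregate. Whether to stratify depends on how prior-record length relates to the disposition.
Prior-record length is set before the disposition has any effect — it is not caused by the disposition — and it independently drives the outcome. That makes it a confounder, so the causal comparison is within prior-record length levels.
Standardising community supervision to the population prior-record length mix: 0.352·59/354 + 0.648·36/46 = 0.566.

0.57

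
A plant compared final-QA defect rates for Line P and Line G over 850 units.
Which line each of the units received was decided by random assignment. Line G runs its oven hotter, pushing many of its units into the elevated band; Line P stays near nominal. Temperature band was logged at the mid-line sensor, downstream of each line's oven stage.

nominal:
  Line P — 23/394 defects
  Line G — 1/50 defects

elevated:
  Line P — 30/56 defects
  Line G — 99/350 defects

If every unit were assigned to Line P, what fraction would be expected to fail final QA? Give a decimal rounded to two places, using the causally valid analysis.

0.12

The in-process temperature band-specific comparison favours Line G throughout, but the pooled figures favour Line P. The question is whether to condition on in-process temperature band.
In-process temperature band is recorded after the line and is itself shifted by it — it sits on the causal path from line to outcome. Conditioning on a mediator would strip out part of the effect we want; the pooled comparison gives the total causal effect.
So P(outcome | do(Line P)) is just the pooled rate for Line P: 53/450 = 0.118.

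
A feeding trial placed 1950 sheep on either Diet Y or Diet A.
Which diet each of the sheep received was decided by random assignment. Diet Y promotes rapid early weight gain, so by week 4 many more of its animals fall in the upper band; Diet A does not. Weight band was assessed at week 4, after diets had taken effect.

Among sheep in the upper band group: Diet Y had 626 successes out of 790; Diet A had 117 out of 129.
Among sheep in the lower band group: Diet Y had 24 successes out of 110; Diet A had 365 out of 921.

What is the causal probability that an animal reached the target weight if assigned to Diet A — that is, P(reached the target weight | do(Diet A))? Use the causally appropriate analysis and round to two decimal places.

Week-4 weight band is downstream of the diet. One should not condition on a consequence of treatment, so the overall rates are the right comparison.
So P(outcome | do(Diet A)) is just the pooled rate for Diet A: 482/1050 = 0.459.

0.46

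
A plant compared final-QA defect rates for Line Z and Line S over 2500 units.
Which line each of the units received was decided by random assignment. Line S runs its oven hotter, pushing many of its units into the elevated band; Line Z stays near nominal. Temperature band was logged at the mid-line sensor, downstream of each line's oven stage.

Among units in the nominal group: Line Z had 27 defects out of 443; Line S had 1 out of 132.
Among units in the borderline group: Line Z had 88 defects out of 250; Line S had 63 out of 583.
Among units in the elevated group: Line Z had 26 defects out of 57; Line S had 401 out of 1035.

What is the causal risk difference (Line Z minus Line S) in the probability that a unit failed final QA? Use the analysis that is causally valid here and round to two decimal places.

-0.08

Within every in-process temperature band level Line S has the lower rate, yet pooled Line Z does — Simpson's reversal.
In-process temperature band is recorded after the line and is itself shifted by it — it sits on the causal path from line to outcome. Conditioning on a mediator would strip out part of the effect we want; the pooled comparison gives the total causal effect.
The causal difference is the pooled difference: 0.188 − 0.266 = -0.078.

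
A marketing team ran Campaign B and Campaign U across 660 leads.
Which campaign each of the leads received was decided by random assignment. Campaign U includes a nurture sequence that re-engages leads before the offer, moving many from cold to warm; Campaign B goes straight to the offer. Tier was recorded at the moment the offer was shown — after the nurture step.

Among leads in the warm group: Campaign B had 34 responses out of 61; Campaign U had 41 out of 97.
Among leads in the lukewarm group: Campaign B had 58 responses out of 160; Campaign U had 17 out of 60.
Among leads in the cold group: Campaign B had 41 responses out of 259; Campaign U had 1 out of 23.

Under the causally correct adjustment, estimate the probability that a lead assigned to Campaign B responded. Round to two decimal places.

Engagement tier lies on the pathway campaign → engagement tier → outcome, so adjusting for it blocks the indirect effect. For the total causal effect of campaign, use the unadjusted pooled rates.
So P(outcome | do(Campaign B)) is just the pooled rate for Campaign B: 133/480 = 0.277.

0.28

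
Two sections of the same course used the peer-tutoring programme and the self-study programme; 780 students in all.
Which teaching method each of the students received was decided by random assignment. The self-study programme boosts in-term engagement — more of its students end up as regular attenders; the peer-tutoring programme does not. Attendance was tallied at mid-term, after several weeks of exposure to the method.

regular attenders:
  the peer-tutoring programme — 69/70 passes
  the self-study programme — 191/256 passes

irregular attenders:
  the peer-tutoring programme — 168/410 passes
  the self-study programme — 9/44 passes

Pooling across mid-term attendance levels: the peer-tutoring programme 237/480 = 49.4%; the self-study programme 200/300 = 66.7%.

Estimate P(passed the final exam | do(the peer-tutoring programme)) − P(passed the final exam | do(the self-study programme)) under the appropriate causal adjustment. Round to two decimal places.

Because the teaching method influences mid-term attendance, mid-term attendance is a post-treatment mediator, not a confounder. Stratifying on it would bias the estimate; the causal effect is the crude pooled difference.
The causal difference is the pooled difference: 0.494 − 0.667 = -0.173.

-0.17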